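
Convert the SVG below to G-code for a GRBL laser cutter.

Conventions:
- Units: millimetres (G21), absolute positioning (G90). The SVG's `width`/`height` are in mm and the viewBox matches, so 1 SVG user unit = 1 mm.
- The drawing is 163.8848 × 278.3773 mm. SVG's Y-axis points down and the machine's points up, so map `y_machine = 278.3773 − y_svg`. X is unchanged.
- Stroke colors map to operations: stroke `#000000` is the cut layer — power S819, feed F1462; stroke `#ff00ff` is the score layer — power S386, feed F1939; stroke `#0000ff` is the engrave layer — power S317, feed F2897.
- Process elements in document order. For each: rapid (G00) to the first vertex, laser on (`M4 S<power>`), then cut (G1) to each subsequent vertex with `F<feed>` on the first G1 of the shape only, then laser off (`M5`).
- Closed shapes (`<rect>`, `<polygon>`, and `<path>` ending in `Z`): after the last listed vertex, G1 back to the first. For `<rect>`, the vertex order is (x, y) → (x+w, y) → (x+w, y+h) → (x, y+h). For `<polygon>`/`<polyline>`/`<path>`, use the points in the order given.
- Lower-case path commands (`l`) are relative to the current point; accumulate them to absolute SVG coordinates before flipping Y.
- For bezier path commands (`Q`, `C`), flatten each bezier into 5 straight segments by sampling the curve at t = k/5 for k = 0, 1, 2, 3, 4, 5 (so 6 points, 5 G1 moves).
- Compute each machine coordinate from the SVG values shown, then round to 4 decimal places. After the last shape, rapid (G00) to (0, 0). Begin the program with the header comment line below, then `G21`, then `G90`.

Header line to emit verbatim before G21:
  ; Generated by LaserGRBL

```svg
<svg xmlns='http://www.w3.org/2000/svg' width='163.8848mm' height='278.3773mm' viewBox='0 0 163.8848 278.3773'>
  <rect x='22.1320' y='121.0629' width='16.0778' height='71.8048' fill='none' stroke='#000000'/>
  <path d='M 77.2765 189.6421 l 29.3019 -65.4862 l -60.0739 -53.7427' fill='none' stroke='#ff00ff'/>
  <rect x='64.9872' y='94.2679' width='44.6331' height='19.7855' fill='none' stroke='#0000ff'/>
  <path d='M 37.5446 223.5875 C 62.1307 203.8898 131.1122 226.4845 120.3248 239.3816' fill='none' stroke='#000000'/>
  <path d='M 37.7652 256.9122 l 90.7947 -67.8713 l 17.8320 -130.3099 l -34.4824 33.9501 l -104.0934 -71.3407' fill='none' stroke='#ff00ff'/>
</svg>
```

; Generated by LaserGRBL
G21
G90
G00 X22.1320 Y157.3144
M4 S819
G1 X38.2098 Y157.3144 F1462
G1 X38.2098 Y85.5096
G1 X22.1320 Y85.5096
G1 X22.1320 Y157.3144
M5
G00 X77.2765 Y88.7352
M4 S386
G1 X106.5784 Y154.2214 F1939
G1 X46.5045 Y207.9641
M5
G00 X64.9872 Y184.1094
M4 S317
G1 X109.6203 Y184.1094 F2897
G1 X109.6203 Y164.3239
G1 X64.9872 Y164.3239
G1 X64.9872 Y184.1094
M5
G00 X37.5446 Y54.7898
M4 S819
G1 X56.6304 Y61.9493 F1462
G1 X80.4112 Y61.4540
G1 X102.9271 Y55.7997
G1 X118.2183 Y47.4818
G1 X120.3248 Y38.9957
M5
G00 X37.7652 Y21.4651
M4 S386
G1 X128.5599 Y89.3364 F1939
G1 X146.3919 Y219.6463
G1 X111.9095 Y185.6962
G1 X7.8161 Y257.0369
M5
G00 X0.0000 Y0.0000

viewBox `0 0 163.8848 278.3773` with mm width/height → 1 unit = 1 mm. Flip: y_m = 278.3773 − y_svg.

**Shape 1** — `<rect>` rectangle, stroke `#000000` → cut (S819, F1462). Machine vertices: (22.1320,157.3144) → (38.2098,157.3144) → (38.2098,85.5096) → (22.1320,85.5096) → (22.1320,157.3144). Closed: final G1 returns to the first vertex.

**Shape 2** — `<path>` open polyline, stroke `#ff00ff` → score (S386, F1939). Machine vertices: (77.2765,88.7352) → (106.5784,154.2214) → (46.5045,207.9641). Open path.

**Shape 3** — `<rect>` rectangle, stroke `#0000ff` → engrave (S317, F2897). Machine vertices: (64.9872,184.1094) → (109.6203,184.1094) → (109.6203,164.3239) → (64.9872,164.3239) → (64.9872,184.1094). Closed: final G1 returns to the first vertex.

**Shape 4** — `<path>` cubic bezier, stroke `#000000` → cut (S819, F1462). Control points (SVG): P0=(37.5446,223.5875), P1=(62.1307,203.8898), P2=(131.1122,226.4845), P3=(120.3248,239.3816); sampled at t=k/5. Machine vertices: (37.5446,54.7898) → (56.6304,61.9493) → (80.4112,61.4540) → (102.9271,55.7997) → (118.2183,47.4818) → (120.3248,38.9957). Open path.

**Shape 5** — `<path>` open polyline, stroke `#ff00ff` → score (S386, F1939). Machine vertices: (37.7652,21.4651) → (128.5599,89.3364) → (146.3919,219.6463) → (111.9095,185.6962) → (7.8161,257.0369). Open path.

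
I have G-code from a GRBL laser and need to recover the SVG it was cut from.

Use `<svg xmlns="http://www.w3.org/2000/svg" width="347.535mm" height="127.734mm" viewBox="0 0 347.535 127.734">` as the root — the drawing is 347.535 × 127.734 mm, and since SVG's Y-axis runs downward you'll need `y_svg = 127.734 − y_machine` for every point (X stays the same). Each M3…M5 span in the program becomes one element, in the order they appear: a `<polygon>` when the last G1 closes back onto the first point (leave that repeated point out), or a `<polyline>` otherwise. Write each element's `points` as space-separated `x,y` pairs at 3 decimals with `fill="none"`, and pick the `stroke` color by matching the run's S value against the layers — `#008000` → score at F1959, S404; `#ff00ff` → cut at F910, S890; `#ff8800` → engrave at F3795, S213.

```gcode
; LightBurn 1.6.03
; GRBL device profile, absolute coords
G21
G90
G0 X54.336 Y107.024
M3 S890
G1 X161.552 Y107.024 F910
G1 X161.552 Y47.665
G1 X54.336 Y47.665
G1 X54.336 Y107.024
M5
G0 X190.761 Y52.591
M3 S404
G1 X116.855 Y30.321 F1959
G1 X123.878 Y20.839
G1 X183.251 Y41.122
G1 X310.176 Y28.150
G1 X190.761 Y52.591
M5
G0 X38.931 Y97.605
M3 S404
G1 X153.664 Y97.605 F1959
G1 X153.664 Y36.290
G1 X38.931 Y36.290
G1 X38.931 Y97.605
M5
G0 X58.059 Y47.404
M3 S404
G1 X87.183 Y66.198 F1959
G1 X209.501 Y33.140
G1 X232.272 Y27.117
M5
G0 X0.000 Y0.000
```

Each laser-on run becomes one SVG element. Flip Y back into SVG space with y_svg = 127.734 − y_machine.

Run 1: power S890 maps to stroke `#ff00ff` (cut). The run returns to its start, so emit a `<polygon>` with points (Y-flipped): 54.336,20.710 161.552,20.710 161.552,80.069 54.336,80.069.

Run 2: S404 ⇒ score layer `#008000`. The run returns to its start, so emit a `<polygon>` with points (Y-flipped): 190.761,75.143 116.855,97.413 123.878,106.895 183.251,86.612 310.176,99.584.

Run 3: power S404 maps to stroke `#008000` (score). The run returns to its start, so emit a `<polygon>` with points (Y-flipped): 38.931,30.129 153.664,30.129 153.664,91.444 38.931,91.444.

Run 4: power S404 maps to stroke `#008000` (score). The run is open, so emit a `<polyline>` with points (Y-flipped): 58.059,80.330 87.183,61.536 209.501,94.594 232.272,100.617.

<svg xmlns="http://www.w3.org/2000/svg" width="347.535mm" height="127.734mm" viewBox="0 0 347.535 127.734">
  <polygon points="54.336,20.710 161.552,20.710 161.552,80.069 54.336,80.069" fill="none" stroke="#ff00ff"/>
  <polygon points="190.761,75.143 116.855,97.413 123.878,106.895 183.251,86.612 310.176,99.584" fill="none" stroke="#008000"/>
  <polygon points="38.931,30.129 153.664,30.129 153.664,91.444 38.931,91.444" fill="none" stroke="#008000"/>
  <polyline points="58.059,80.330 87.183,61.536 209.501,94.594 232.272,100.617" fill="none" stroke="#008000"/>
</svg>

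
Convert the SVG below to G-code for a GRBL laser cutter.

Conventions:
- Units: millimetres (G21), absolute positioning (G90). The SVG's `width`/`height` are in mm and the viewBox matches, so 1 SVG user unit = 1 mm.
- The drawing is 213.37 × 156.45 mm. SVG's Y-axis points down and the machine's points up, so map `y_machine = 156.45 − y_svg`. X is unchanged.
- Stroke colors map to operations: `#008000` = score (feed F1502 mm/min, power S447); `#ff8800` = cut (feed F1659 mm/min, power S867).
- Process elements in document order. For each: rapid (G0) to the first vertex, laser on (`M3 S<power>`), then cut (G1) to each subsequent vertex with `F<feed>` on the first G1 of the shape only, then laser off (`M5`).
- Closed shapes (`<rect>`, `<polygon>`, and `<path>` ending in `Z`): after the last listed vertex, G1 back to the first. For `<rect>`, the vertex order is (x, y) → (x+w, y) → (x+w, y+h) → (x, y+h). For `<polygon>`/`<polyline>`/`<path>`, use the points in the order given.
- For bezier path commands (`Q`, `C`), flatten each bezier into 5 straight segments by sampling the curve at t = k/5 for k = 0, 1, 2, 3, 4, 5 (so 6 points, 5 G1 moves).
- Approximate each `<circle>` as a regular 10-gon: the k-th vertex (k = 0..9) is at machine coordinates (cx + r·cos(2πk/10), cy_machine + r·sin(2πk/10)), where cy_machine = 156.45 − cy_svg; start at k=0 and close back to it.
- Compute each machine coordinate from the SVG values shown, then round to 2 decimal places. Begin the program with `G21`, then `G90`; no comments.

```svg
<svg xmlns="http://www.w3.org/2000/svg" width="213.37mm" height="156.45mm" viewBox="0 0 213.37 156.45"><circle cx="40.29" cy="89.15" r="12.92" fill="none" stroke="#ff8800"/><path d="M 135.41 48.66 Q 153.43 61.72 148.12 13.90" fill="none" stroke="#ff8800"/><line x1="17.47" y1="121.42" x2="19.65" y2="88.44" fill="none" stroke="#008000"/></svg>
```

viewBox `0 0 213.37 156.45` with mm width/height → 1 unit = 1 mm. Flip: y_m = 156.45 − y_svg.

**Shape 1** — `<circle>` circle, stroke `#ff8800` → cut (S867, F1659). Machine vertices: (53.21,67.30) → (50.74,74.89) → (44.28,79.59) → (36.30,79.59) → (29.84,74.89) → (27.37,67.30) → (29.84,59.71) → (36.30,55.01) → (44.28,55.01) → (50.74,59.71) → (53.21,67.30). Closed: final G1 returns to the first vertex.

**Shape 2** — `<path>` quadratic bezier, stroke `#ff8800` → cut (S867, F1659). Control points (SVG): P0=(135.41,48.66), P1=(153.43,61.72), P2=(148.12,13.90); sampled at t=k/5. Machine vertices: (135.41,107.79) → (141.68,105.00) → (146.09,107.08) → (148.64,114.03) → (149.31,125.86) → (148.12,142.55). Open path.

**Shape 3** — `<line>` line segment, stroke `#008000` → score (S447, F1502). Machine vertices: (17.47,35.03) → (19.65,68.01). Open path.

G21
G90
G0 X53.21 Y67.30
M3 S867
G1 X50.74 Y74.89 F1659
G1 X44.28 Y79.59
G1 X36.30 Y79.59
G1 X29.84 Y74.89
G1 X27.37 Y67.30
G1 X29.84 Y59.71
G1 X36.30 Y55.01
G1 X44.28 Y55.01
G1 X50.74 Y59.71
G1 X53.21 Y67.30
M5
G0 X135.41 Y107.79
M3 S867
G1 X141.68 Y105.00 F1659
G1 X146.09 Y107.08
G1 X148.64 Y114.03
G1 X149.31 Y125.86
G1 X148.12 Y142.55
M5
G0 X17.47 Y35.03
M3 S447
G1 X19.65 Y68.01 F1502
M5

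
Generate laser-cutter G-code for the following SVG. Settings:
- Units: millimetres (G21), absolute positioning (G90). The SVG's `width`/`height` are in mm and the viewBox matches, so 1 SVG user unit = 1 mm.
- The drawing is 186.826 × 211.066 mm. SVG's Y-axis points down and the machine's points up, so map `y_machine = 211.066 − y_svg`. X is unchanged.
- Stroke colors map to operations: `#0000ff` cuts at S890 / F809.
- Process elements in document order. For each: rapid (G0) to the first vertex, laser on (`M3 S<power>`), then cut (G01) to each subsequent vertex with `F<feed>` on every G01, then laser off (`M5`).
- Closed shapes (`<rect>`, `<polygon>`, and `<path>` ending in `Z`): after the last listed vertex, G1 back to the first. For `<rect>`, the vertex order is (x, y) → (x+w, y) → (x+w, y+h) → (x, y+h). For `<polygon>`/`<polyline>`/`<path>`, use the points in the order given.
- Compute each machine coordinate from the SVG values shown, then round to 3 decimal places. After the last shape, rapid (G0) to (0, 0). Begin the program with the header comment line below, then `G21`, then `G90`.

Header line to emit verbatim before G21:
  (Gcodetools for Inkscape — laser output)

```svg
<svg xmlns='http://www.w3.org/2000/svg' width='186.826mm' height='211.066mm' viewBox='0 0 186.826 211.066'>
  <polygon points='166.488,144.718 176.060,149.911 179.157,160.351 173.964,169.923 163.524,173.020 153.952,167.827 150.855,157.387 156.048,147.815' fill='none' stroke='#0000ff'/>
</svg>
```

viewBox `0 0 186.826 211.066` with mm width/height → 1 unit = 1 mm. Flip: y_m = 211.066 − y_svg.

**Shape 1** — `<polygon>` regular polygon, stroke `#0000ff` → cut (S890, F809). Machine vertices: (166.488,66.348) → (176.060,61.155) → (179.157,50.715) → (173.964,41.143) → (163.524,38.046) → (153.952,43.239) → (150.855,53.679) → (156.048,63.251) → (166.488,66.348). Closed: final G1 returns to the first vertex.

(Gcodetools for Inkscape — laser output)
G21
G90
G0 X166.488 Y66.348
M3 S890
G01 X176.060 Y61.155 F809
G01 X179.157 Y50.715 F809
G01 X173.964 Y41.143 F809
G01 X163.524 Y38.046 F809
G01 X153.952 Y43.239 F809
G01 X150.855 Y53.679 F809
G01 X156.048 Y63.251 F809
G01 X166.488 Y66.348 F809
M5
G0 X0.000 Y0.000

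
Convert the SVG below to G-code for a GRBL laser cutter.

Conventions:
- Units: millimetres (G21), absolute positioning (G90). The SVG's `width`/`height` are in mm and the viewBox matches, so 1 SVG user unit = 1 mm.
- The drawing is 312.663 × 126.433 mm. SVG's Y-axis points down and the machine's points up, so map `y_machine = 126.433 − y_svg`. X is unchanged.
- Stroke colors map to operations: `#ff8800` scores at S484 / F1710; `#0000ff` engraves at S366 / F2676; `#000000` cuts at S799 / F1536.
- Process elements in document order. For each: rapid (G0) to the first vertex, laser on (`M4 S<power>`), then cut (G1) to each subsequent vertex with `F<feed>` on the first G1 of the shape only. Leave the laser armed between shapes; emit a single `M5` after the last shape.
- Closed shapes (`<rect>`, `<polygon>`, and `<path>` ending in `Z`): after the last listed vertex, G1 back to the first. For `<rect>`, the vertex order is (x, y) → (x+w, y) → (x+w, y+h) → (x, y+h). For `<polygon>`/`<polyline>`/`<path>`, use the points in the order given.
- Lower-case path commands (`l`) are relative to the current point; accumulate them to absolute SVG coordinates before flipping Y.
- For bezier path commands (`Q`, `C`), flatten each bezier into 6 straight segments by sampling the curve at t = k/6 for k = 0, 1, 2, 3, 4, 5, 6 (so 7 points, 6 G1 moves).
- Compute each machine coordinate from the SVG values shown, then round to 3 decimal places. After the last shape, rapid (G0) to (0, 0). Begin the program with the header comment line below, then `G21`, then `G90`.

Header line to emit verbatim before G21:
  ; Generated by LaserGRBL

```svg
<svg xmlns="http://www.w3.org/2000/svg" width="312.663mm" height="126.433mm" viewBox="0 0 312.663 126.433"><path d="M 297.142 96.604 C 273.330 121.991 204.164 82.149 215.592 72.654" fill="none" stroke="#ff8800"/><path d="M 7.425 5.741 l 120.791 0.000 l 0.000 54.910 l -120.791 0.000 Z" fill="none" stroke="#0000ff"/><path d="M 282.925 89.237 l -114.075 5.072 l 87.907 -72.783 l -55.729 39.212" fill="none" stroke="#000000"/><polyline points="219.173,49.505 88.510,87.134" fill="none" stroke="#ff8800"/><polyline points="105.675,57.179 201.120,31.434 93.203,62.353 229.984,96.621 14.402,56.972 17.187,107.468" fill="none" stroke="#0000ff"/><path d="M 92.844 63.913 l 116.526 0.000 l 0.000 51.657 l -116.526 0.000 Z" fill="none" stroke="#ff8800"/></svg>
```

1 u = 1 mm; y_m = 126.433 − y.

[1] `<path>` cubic bezier, #ff8800→score S484 F1710: (297.142,29.829) → (282.040,22.129) → (262.877,22.645) → (243.152,28.723) → (226.364,37.708) → (216.011,46.945) → (215.592,53.779)

[2] `<path>` rectangle, #0000ff→engrave S366 F2676: (7.425,120.692) → (128.216,120.692) → (128.216,65.782) → (7.425,65.782) → (7.425,120.692) (closed)

[3] `<path>` open polyline, #000000→cut S799 F1536: (282.925,37.196) → (168.850,32.124) → (256.757,104.907) → (201.028,65.695)

[4] `<polyline>` line segment, #ff8800→score S484 F1710: (219.173,76.928) → (88.510,39.299)

[5] `<polyline>` open polyline, #0000ff→engrave S366 F2676: (105.675,69.254) → (201.120,94.999) → (93.203,64.080) → (229.984,29.812) → (14.402,69.461) → (17.187,18.965)

[6] `<path>` rectangle, #ff8800→score S484 F1710: (92.844,62.520) → (209.370,62.520) → (209.370,10.863) → (92.844,10.863) → (92.844,62.520) (closed)

; Generated by LaserGRBL
G21
G90
G0 X297.142 Y29.829
M4 S484
G1 X282.040 Y22.129 F1710
G1 X262.877 Y22.645
G1 X243.152 Y28.723
G1 X226.364 Y37.708
G1 X216.011 Y46.945
G1 X215.592 Y53.779
G0 X7.425 Y120.692
M4 S366
G1 X128.216 Y120.692 F2676
G1 X128.216 Y65.782
G1 X7.425 Y65.782
G1 X7.425 Y120.692
G0 X282.925 Y37.196
M4 S799
G1 X168.850 Y32.124 F1536
G1 X256.757 Y104.907
G1 X201.028 Y65.695
G0 X219.173 Y76.928
M4 S484
G1 X88.510 Y39.299 F1710
G0 X105.675 Y69.254
M4 S366
G1 X201.120 Y94.999 F2676
G1 X93.203 Y64.080
G1 X229.984 Y29.812
G1 X14.402 Y69.461
G1 X17.187 Y18.965
G0 X92.844 Y62.520
M4 S484
G1 X209.370 Y62.520 F1710
G1 X209.370 Y10.863
G1 X92.844 Y10.863
G1 X92.844 Y62.520
M5
G0 X0.000 Y0.000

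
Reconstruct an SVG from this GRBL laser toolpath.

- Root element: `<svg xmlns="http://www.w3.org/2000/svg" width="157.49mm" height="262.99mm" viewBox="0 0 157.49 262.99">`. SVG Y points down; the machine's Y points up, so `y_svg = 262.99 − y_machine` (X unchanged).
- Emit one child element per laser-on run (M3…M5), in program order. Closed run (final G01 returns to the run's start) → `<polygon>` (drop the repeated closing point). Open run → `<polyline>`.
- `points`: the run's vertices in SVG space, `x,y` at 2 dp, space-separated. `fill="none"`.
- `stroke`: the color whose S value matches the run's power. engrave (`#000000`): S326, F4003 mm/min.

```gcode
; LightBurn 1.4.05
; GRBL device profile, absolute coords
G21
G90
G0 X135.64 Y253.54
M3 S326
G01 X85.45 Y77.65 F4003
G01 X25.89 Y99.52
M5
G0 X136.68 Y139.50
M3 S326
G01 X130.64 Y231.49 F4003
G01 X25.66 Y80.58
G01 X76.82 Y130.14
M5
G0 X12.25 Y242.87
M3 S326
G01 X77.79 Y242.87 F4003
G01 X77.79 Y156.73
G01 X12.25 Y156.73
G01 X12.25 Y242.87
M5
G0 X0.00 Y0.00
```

Machine Y-up, SVG Y-down with viewBox height 262.99, so y_svg = 262.99 − y_machine; X carries over. Every run uses S326, so all elements get stroke `#000000` (engrave).

Run 1: The run is open, so emit a `<polyline>` with points (Y-flipped): 135.64,9.45 85.45,185.34 25.89,163.47.

Run 2: The run is open, so emit a `<polyline>` with points (Y-flipped): 136.68,123.49 130.64,31.50 25.66,182.41 76.82,132.85.

Run 3: The run returns to its start, so emit a `<polygon>` with points (Y-flipped): 12.25,20.12 77.79,20.12 77.79,106.26 12.25,106.26.

<svg xmlns="http://www.w3.org/2000/svg" width="157.49mm" height="262.99mm" viewBox="0 0 157.49 262.99">
  <polyline points="135.64,9.45 85.45,185.34 25.89,163.47" fill="none" stroke="#000000"/>
  <polyline points="136.68,123.49 130.64,31.50 25.66,182.41 76.82,132.85" fill="none" stroke="#000000"/>
  <polygon points="12.25,20.12 77.79,20.12 77.79,106.26 12.25,106.26" fill="none" stroke="#000000"/>
</svg>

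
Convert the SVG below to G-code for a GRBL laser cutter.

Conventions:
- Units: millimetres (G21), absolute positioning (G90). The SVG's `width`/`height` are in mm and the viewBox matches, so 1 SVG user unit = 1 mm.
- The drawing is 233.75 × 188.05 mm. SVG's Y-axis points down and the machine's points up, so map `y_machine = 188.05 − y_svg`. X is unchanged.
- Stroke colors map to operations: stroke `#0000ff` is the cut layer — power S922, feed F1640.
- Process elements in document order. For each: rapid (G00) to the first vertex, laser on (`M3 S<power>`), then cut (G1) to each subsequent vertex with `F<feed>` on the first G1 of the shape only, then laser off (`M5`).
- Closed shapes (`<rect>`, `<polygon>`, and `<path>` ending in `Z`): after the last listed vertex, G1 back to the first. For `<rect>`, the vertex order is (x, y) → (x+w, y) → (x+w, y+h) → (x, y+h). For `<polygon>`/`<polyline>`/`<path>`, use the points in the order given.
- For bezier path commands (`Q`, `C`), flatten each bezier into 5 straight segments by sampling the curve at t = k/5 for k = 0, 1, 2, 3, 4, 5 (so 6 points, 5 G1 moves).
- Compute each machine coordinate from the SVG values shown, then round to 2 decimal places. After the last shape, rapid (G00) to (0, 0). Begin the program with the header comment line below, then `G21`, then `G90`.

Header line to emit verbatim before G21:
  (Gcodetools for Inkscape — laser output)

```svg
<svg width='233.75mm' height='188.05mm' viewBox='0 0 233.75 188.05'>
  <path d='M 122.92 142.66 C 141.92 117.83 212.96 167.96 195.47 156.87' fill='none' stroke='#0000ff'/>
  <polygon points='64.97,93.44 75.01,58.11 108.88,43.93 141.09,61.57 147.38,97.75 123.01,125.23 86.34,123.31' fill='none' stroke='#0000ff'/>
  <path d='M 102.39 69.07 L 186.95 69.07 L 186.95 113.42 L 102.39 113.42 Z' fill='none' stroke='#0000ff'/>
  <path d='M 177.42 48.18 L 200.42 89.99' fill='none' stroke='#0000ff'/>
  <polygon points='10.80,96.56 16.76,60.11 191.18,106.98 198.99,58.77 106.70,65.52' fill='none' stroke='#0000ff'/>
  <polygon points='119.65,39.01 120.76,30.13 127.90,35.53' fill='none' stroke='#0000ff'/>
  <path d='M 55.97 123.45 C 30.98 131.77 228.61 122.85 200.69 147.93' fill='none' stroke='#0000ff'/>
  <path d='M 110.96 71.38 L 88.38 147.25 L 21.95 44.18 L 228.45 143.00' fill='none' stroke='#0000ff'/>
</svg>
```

Since the viewBox matches the mm dimensions, user units are millimetres directly. The only transform is the Y-flip y_m = 188.05 − y_svg.

Shape 1 is a cubic bezier drawn with `<path>`. Its stroke #0000ff means cut at S922, F1640. After flipping Y the toolpath is (122.92,45.39) → (139.44,52.38) → (161.70,47.92) → (182.96,38.54) → (196.46,30.78) → (195.47,31.18).

Shape 2 is a regular polygon drawn with `<polygon>`. Its stroke #0000ff means cut at S922, F1640. After flipping Y the toolpath is (64.97,94.61) → (75.01,129.94) → (108.88,144.12) → (141.09,126.48) → (147.38,90.30) → (123.01,62.82) → (86.34,64.74) → (64.97,94.61), returning to the start.

Shape 3 is a rectangle drawn with `<path>`. Its stroke #0000ff means cut at S922, F1640. After flipping Y the toolpath is (102.39,118.98) → (186.95,118.98) → (186.95,74.63) → (102.39,74.63) → (102.39,118.98), returning to the start.

Shape 4 is a line segment drawn with `<path>`. Its stroke #0000ff means cut at S922, F1640. After flipping Y the toolpath is (177.42,139.87) → (200.42,98.06).

Shape 5 is a closed polygon drawn with `<polygon>`. Its stroke #0000ff means cut at S922, F1640. After flipping Y the toolpath is (10.80,91.49) → (16.76,127.94) → (191.18,81.07) → (198.99,129.28) → (106.70,122.53) → (10.80,91.49), returning to the start.

Shape 6 is a regular polygon drawn with `<polygon>`. Its stroke #0000ff means cut at S922, F1640. After flipping Y the toolpath is (119.65,149.04) → (120.76,157.92) → (127.90,152.52) → (119.65,149.04), returning to the start.

Shape 7 is a cubic bezier drawn with `<path>`. Its stroke #0000ff means cut at S922, F1640. After flipping Y the toolpath is (55.97,64.60) → (64.11,61.27) → (104.16,59.61) → (154.61,57.18) → (193.96,51.50) → (200.69,40.12).

Shape 8 is a open polyline drawn with `<path>`. Its stroke #0000ff means cut at S922, F1640. After flipping Y the toolpath is (110.96,116.67) → (88.38,40.80) → (21.95,143.87) → (228.45,45.05).

(Gcodetools for Inkscape — laser output)
G21
G90
G00 X122.92 Y45.39
M3 S922
G1 X139.44 Y52.38 F1640
G1 X161.70 Y47.92
G1 X182.96 Y38.54
G1 X196.46 Y30.78
G1 X195.47 Y31.18
M5
G00 X64.97 Y94.61
M3 S922
G1 X75.01 Y129.94 F1640
G1 X108.88 Y144.12
G1 X141.09 Y126.48
G1 X147.38 Y90.30
G1 X123.01 Y62.82
G1 X86.34 Y64.74
G1 X64.97 Y94.61
M5
G00 X102.39 Y118.98
M3 S922
G1 X186.95 Y118.98 F1640
G1 X186.95 Y74.63
G1 X102.39 Y74.63
G1 X102.39 Y118.98
M5
G00 X177.42 Y139.87
M3 S922
G1 X200.42 Y98.06 F1640
M5
G00 X10.80 Y91.49
M3 S922
G1 X16.76 Y127.94 F1640
G1 X191.18 Y81.07
G1 X198.99 Y129.28
G1 X106.70 Y122.53
G1 X10.80 Y91.49
M5
G00 X119.65 Y149.04
M3 S922
G1 X120.76 Y157.92 F1640
G1 X127.90 Y152.52
G1 X119.65 Y149.04
M5
G00 X55.97 Y64.60
M3 S922
G1 X64.11 Y61.27 F1640
G1 X104.16 Y59.61
G1 X154.61 Y57.18
G1 X193.96 Y51.50
G1 X200.69 Y40.12
M5
G00 X110.96 Y116.67
M3 S922
G1 X88.38 Y40.80 F1640
G1 X21.95 Y143.87
G1 X228.45 Y45.05
M5
G00 X0.00 Y0.00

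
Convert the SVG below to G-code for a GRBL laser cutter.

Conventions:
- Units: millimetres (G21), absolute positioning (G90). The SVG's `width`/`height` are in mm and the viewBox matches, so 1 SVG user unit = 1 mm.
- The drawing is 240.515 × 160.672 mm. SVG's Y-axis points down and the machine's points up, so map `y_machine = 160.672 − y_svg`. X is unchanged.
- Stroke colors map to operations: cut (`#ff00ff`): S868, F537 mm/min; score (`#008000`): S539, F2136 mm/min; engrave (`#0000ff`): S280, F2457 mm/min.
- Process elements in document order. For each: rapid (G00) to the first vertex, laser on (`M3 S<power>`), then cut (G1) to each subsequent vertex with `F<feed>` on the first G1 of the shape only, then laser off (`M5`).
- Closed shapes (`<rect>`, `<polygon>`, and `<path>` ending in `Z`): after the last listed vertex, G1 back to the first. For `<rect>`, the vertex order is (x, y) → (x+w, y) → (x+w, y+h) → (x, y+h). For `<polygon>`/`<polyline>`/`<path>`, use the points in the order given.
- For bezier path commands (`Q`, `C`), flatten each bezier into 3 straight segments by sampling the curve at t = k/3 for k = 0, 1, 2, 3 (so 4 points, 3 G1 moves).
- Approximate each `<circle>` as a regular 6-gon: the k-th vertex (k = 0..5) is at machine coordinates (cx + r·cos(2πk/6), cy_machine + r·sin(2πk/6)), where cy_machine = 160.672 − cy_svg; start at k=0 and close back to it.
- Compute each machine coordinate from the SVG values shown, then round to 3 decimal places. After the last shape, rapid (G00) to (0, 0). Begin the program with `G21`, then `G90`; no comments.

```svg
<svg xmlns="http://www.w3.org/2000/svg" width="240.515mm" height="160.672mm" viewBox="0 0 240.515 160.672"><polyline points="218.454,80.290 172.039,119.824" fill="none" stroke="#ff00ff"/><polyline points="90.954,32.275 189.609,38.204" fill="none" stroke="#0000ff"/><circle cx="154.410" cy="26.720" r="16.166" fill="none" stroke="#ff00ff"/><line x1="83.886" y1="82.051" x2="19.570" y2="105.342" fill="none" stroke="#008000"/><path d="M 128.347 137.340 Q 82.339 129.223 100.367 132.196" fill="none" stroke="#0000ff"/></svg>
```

Since the viewBox matches the mm dimensions, user units are millimetres directly. The only transform is the Y-flip y_m = 160.672 − y_svg.

Shape 1 is a line segment drawn with `<polyline>`. Its stroke #ff00ff means cut at S868, F537. After flipping Y the toolpath is (218.454,80.382) → (172.039,40.848).

Shape 2 is a line segment drawn with `<polyline>`. Its stroke #0000ff means engrave at S280, F2457. After flipping Y the toolpath is (90.954,128.397) → (189.609,122.468).

Shape 3 is a circle drawn with `<circle>`. Its stroke #ff00ff means cut at S868, F537. After flipping Y the toolpath is (170.576,133.952) → (162.493,147.952) → (146.327,147.952) → (138.244,133.952) → (146.327,119.952) → (162.493,119.952) → (170.576,133.952), returning to the start.

Shape 4 is a line segment drawn with `<line>`. Its stroke #008000 means score at S539, F2136. After flipping Y the toolpath is (83.886,78.621) → (19.570,55.330).

Shape 5 is a quadratic bezier drawn with `<path>`. Its stroke #0000ff means engrave at S280, F2457. After flipping Y the toolpath is (128.347,23.332) → (104.790,27.511) → (95.463,29.226) → (100.367,28.476).

G21
G90
G00 X218.454 Y80.382
M3 S868
G1 X172.039 Y40.848 F537
M5
G00 X90.954 Y128.397
M3 S280
G1 X189.609 Y122.468 F2457
M5
G00 X170.576 Y133.952
M3 S868
G1 X162.493 Y147.952 F537
G1 X146.327 Y147.952
G1 X138.244 Y133.952
G1 X146.327 Y119.952
G1 X162.493 Y119.952
G1 X170.576 Y133.952
M5
G00 X83.886 Y78.621
M3 S539
G1 X19.570 Y55.330 F2136
M5
G00 X128.347 Y23.332
M3 S280
G1 X104.790 Y27.511 F2457
G1 X95.463 Y29.226
G1 X100.367 Y28.476
M5
G00 X0.000 Y0.000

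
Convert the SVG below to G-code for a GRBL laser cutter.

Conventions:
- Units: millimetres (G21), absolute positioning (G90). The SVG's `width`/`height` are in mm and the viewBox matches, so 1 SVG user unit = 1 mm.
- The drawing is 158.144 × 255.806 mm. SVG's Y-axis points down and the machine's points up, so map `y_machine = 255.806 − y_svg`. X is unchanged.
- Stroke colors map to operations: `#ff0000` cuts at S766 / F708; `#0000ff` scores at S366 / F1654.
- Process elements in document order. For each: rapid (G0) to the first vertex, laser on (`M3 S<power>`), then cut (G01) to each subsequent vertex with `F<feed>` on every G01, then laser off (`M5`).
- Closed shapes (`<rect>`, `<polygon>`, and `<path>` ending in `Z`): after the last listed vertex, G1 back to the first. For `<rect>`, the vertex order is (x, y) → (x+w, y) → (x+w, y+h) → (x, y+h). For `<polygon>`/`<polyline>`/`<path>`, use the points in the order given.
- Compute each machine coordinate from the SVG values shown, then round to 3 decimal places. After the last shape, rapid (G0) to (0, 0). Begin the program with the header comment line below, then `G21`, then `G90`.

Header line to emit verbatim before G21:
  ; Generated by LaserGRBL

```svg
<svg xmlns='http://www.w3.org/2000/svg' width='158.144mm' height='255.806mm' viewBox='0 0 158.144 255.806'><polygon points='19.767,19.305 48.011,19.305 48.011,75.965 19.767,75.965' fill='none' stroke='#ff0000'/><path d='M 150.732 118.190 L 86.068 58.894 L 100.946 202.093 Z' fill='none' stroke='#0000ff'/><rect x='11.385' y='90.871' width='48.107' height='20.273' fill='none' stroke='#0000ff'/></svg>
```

viewBox `0 0 158.144 255.806` with mm width/height → 1 unit = 1 mm. Flip: y_m = 255.806 − y_svg.

**Shape 1** — `<polygon>` rectangle, stroke `#ff0000` → cut (S766, F708). Machine vertices: (19.767,236.501) → (48.011,236.501) → (48.011,179.841) → (19.767,179.841) → (19.767,236.501). Closed: final G1 returns to the first vertex.

**Shape 2** — `<path>` closed polygon, stroke `#0000ff` → score (S366, F1654). Machine vertices: (150.732,137.616) → (86.068,196.912) → (100.946,53.713) → (150.732,137.616). Closed: final G1 returns to the first vertex.

**Shape 3** — `<rect>` rectangle, stroke `#0000ff` → score (S366, F1654). Machine vertices: (11.385,164.935) → (59.492,164.935) → (59.492,144.662) → (11.385,144.662) → (11.385,164.935). Closed: final G1 returns to the first vertex.

; Generated by LaserGRBL
G21
G90
G0 X19.767 Y236.501
M3 S766
G01 X48.011 Y236.501 F708
G01 X48.011 Y179.841 F708
G01 X19.767 Y179.841 F708
G01 X19.767 Y236.501 F708
M5
G0 X150.732 Y137.616
M3 S366
G01 X86.068 Y196.912 F1654
G01 X100.946 Y53.713 F1654
G01 X150.732 Y137.616 F1654
M5
G0 X11.385 Y164.935
M3 S366
G01 X59.492 Y164.935 F1654
G01 X59.492 Y144.662 F1654
G01 X11.385 Y144.662 F1654
G01 X11.385 Y164.935 F1654
M5
G0 X0.000 Y0.000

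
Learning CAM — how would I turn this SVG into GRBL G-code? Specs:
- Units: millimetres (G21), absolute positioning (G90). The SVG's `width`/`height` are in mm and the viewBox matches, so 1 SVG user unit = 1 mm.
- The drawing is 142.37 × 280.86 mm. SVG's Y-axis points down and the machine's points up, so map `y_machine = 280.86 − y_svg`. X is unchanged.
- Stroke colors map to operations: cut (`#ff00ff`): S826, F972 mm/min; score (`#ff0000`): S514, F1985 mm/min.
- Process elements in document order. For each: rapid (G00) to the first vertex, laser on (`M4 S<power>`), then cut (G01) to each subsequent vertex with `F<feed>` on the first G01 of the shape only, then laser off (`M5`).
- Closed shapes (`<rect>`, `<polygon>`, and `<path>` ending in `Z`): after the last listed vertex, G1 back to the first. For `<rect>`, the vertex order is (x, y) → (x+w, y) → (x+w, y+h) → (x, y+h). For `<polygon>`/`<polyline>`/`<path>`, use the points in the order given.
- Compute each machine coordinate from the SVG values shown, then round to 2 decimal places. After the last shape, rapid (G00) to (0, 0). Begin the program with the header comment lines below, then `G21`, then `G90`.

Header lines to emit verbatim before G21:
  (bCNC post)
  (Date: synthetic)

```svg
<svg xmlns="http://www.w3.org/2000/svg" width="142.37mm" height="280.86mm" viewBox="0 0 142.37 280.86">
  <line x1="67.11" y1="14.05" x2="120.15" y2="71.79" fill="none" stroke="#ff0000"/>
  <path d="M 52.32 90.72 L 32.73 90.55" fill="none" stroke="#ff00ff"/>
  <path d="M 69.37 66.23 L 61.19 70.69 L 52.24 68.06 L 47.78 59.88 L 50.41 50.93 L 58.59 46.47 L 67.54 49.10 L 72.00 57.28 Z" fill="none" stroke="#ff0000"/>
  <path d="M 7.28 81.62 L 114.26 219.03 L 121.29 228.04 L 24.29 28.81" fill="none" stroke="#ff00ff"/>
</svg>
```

Since the viewBox matches the mm dimensions, user units are millimetres directly. The only transform is the Y-flip y_m = 280.86 − y_svg.

Shape 1 is a line segment drawn with `<line>`. Its stroke #ff0000 means score at S514, F1985. After flipping Y the toolpath is (67.11,266.81) → (120.15,209.07).

Shape 2 is a line segment drawn with `<path>`. Its stroke #ff00ff means cut at S826, F972. After flipping Y the toolpath is (52.32,190.14) → (32.73,190.31).

Shape 3 is a regular polygon drawn with `<path>`. Its stroke #ff0000 means score at S514, F1985. After flipping Y the toolpath is (69.37,214.63) → (61.19,210.17) → (52.24,212.80) → (47.78,220.98) → (50.41,229.93) → (58.59,234.39) → (67.54,231.76) → (72.00,223.58) → (69.37,214.63), returning to the start.

Shape 4 is a open polyline drawn with `<path>`. Its stroke #ff00ff means cut at S826, F972. After flipping Y the toolpath is (7.28,199.24) → (114.26,61.83) → (121.29,52.82) → (24.29,252.05).

(bCNC post)
(Date: synthetic)
G21
G90
G00 X67.11 Y266.81
M4 S514
G01 X120.15 Y209.07 F1985
M5
G00 X52.32 Y190.14
M4 S826
G01 X32.73 Y190.31 F972
M5
G00 X69.37 Y214.63
M4 S514
G01 X61.19 Y210.17 F1985
G01 X52.24 Y212.80
G01 X47.78 Y220.98
G01 X50.41 Y229.93
G01 X58.59 Y234.39
G01 X67.54 Y231.76
G01 X72.00 Y223.58
G01 X69.37 Y214.63
M5
G00 X7.28 Y199.24
M4 S826
G01 X114.26 Y61.83 F972
G01 X121.29 Y52.82
G01 X24.29 Y252.05
M5
G00 X0.00 Y0.00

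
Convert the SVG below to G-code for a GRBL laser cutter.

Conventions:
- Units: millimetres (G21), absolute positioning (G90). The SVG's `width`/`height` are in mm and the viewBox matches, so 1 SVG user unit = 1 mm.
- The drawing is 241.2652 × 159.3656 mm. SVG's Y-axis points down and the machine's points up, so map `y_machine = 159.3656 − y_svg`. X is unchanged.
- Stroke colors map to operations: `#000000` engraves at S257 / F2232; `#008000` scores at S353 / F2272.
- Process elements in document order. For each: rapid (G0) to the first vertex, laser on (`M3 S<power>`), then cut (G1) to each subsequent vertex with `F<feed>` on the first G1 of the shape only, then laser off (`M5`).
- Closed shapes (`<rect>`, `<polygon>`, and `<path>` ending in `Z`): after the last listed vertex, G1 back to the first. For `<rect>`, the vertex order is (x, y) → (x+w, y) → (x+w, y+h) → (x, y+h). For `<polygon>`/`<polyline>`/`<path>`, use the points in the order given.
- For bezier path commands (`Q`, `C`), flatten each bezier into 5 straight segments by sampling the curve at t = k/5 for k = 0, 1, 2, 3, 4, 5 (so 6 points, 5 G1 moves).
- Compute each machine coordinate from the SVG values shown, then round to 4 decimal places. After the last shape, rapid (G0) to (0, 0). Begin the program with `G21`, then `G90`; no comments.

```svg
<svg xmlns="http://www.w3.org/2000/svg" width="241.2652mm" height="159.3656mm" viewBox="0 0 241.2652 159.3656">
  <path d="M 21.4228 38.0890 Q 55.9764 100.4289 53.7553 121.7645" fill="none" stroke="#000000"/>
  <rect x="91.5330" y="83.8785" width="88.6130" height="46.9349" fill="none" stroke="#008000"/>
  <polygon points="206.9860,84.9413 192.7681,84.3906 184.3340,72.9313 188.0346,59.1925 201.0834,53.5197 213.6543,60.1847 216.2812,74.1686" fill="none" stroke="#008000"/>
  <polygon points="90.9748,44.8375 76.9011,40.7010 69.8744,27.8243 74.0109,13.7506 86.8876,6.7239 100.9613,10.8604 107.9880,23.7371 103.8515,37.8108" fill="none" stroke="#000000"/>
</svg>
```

Since the viewBox matches the mm dimensions, user units are millimetres directly. The only transform is the Y-flip y_m = 159.3656 − y_svg.

Shape 1 is a quadratic bezier drawn with `<path>`. Its stroke #000000 means engrave at S257, F2232. After flipping Y the toolpath is (21.4228,121.2766) → (33.7733,97.9808) → (43.1817,77.9654) → (49.6482,61.2303) → (53.1728,47.7755) → (53.7553,37.6011).

Shape 2 is a rectangle drawn with `<rect>`. Its stroke #008000 means score at S353, F2272. After flipping Y the toolpath is (91.5330,75.4871) → (180.1460,75.4871) → (180.1460,28.5522) → (91.5330,28.5522) → (91.5330,75.4871), returning to the start.

Shape 3 is a regular polygon drawn with `<polygon>`. Its stroke #008000 means score at S353, F2272. After flipping Y the toolpath is (206.9860,74.4243) → (192.7681,74.9750) → (184.3340,86.4343) → (188.0346,100.1731) → (201.0834,105.8459) → (213.6543,99.1809) → (216.2812,85.1970) → (206.9860,74.4243), returning to the start.

Shape 4 is a regular polygon drawn with `<polygon>`. Its stroke #000000 means engrave at S257, F2232. After flipping Y the toolpath is (90.9748,114.5281) → (76.9011,118.6646) → (69.8744,131.5413) → (74.0109,145.6150) → (86.8876,152.6417) → (100.9613,148.5052) → (107.9880,135.6285) → (103.8515,121.5548) → (90.9748,114.5281), returning to the start.

G21
G90
G0 X21.4228 Y121.2766
M3 S257
G1 X33.7733 Y97.9808 F2232
G1 X43.1817 Y77.9654
G1 X49.6482 Y61.2303
G1 X53.1728 Y47.7755
G1 X53.7553 Y37.6011
M5
G0 X91.5330 Y75.4871
M3 S353
G1 X180.1460 Y75.4871 F2272
G1 X180.1460 Y28.5522
G1 X91.5330 Y28.5522
G1 X91.5330 Y75.4871
M5
G0 X206.9860 Y74.4243
M3 S353
G1 X192.7681 Y74.9750 F2272
G1 X184.3340 Y86.4343
G1 X188.0346 Y100.1731
G1 X201.0834 Y105.8459
G1 X213.6543 Y99.1809
G1 X216.2812 Y85.1970
G1 X206.9860 Y74.4243
M5
G0 X90.9748 Y114.5281
M3 S257
G1 X76.9011 Y118.6646 F2232
G1 X69.8744 Y131.5413
G1 X74.0109 Y145.6150
G1 X86.8876 Y152.6417
G1 X100.9613 Y148.5052
G1 X107.9880 Y135.6285
G1 X103.8515 Y121.5548
G1 X90.9748 Y114.5281
M5
G0 X0.0000 Y0.0000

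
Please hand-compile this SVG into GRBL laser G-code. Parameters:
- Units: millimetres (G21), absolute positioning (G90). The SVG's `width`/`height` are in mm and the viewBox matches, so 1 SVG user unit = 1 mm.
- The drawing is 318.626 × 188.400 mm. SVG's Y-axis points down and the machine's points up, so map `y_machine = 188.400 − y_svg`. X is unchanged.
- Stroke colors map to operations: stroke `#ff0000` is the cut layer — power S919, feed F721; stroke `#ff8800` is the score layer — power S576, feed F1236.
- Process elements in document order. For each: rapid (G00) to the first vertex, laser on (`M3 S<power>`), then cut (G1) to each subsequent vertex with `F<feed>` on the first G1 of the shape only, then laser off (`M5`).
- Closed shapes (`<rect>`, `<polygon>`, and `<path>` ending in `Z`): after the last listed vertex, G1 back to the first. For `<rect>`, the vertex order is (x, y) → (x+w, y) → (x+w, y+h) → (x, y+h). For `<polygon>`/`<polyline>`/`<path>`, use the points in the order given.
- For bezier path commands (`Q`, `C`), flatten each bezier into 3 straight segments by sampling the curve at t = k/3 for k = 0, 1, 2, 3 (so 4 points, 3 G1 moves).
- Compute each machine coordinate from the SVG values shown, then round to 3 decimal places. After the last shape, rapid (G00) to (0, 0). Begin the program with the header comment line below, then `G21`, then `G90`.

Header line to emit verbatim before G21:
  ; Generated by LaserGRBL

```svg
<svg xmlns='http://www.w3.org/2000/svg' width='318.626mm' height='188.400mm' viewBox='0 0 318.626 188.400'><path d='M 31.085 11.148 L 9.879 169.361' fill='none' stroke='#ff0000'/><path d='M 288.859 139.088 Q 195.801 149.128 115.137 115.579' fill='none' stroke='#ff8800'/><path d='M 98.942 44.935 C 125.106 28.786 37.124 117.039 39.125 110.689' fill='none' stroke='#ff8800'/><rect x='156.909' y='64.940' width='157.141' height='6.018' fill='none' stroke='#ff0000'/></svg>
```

viewBox `0 0 318.626 188.400` with mm width/height → 1 unit = 1 mm. Flip: y_m = 188.400 − y_svg.

**Shape 1** — `<path>` line segment, stroke `#ff0000` → cut (S919, F721). Machine vertices: (31.085,177.252) → (9.879,19.039). Open path.

**Shape 2** — `<path>` quadratic bezier, stroke `#ff8800` → score (S576, F1236). Control points (SVG): P0=(288.859,139.088), P1=(195.801,149.128), P2=(115.137,115.579); sampled at t=k/3. Machine vertices: (288.859,49.312) → (228.197,47.462) → (170.290,55.298) → (115.137,72.821). Open path.

**Shape 3** — `<path>` cubic bezier, stroke `#ff8800` → score (S576, F1236). Control points (SVG): P0=(98.942,44.935), P1=(125.106,28.786), P2=(37.124,117.039), P3=(39.125,110.689); sampled at t=k/3. Machine vertices: (98.942,143.465) → (94.618,132.184) → (59.558,95.525) → (39.125,77.711). Open path.

**Shape 4** — `<rect>` rectangle, stroke `#ff0000` → cut (S919, F721). Machine vertices: (156.909,123.460) → (314.050,123.460) → (314.050,117.442) → (156.909,117.442) → (156.909,123.460). Closed: final G1 returns to the first vertex.

; Generated by LaserGRBL
G21
G90
G00 X31.085 Y177.252
M3 S919
G1 X9.879 Y19.039 F721
M5
G00 X288.859 Y49.312
M3 S576
G1 X228.197 Y47.462 F1236
G1 X170.290 Y55.298
G1 X115.137 Y72.821
M5
G00 X98.942 Y143.465
M3 S576
G1 X94.618 Y132.184 F1236
G1 X59.558 Y95.525
G1 X39.125 Y77.711
M5
G00 X156.909 Y123.460
M3 S919
G1 X314.050 Y123.460 F721
G1 X314.050 Y117.442
G1 X156.909 Y117.442
G1 X156.909 Y123.460
M5
G00 X0.000 Y0.000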